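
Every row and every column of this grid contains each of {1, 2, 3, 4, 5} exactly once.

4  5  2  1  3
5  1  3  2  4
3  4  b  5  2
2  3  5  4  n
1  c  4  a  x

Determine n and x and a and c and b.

Cell (4,5): row 4 already has {2, 3, 4, 5} → 1.
At (row 5, col 5): column 5 already has {1, 2, 3, 4}, so the value is 5.
At (row 5, col 4): column 4 already has {1, 2, 4, 5}, so the value is 3.
For row 3, column 3: row 3 already has {2, 3, 4, 5}; that leaves 1.
Cell (5,2): row 5 already has {1, 3, 4, 5} → 2.

n = 1, x = 5, a = 3, c = 2, b = 1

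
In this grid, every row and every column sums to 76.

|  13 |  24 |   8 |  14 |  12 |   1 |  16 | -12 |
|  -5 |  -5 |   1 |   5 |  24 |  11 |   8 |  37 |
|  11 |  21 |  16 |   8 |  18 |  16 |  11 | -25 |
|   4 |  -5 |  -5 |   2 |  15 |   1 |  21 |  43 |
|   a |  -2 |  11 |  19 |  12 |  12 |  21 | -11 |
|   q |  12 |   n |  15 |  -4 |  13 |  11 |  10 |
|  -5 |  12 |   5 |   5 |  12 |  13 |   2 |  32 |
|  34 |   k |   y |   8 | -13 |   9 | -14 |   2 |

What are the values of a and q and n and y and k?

a = 14, q = 10, n = 9, y = 31, k = 19

The known cells in row 5 total 62, leaving 76 − 62 = 14 for the blank.
The known cells in column 2 total 57, leaving 76 − 57 = 19 for the blank.
The known cells in column 1 total 66, leaving 76 − 66 = 10 for the blank.
The known cells in row 8 total 45, leaving 76 − 45 = 31 for the blank.
The known cells in row 6 total 67, leaving 76 − 67 = 9 for the blank.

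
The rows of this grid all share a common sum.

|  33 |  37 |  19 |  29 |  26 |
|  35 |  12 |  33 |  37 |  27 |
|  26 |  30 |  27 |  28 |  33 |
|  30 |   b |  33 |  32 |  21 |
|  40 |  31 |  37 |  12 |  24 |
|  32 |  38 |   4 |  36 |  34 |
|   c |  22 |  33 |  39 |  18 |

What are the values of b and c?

b = 28, c = 32

Row 5 sums to 144 and so does row 6; that's the common total.
In row 4 the known cells total 116, leaving 144 − 116 = 28.
In row 7 the known cells total 112, leaving 144 − 112 = 32.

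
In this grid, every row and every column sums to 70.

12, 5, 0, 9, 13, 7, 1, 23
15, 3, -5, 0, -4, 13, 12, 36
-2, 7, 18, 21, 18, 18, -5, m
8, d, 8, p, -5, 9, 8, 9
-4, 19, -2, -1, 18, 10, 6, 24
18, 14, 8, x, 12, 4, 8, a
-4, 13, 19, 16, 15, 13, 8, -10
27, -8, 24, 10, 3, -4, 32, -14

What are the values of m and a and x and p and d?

m = -5, a = 7, x = -1, p = 16, d = 17

Row 3 has -2 + 7 + 18 + 21 + 18 + 18 − 5 = 75; the blank must be 70 − 75 = -5.
Column 2 has 5 + 3 + 7 + 19 + 14 + 13 − 8 = 53; the blank must be 70 − 53 = 17.
Column 8 has 23 + 36 − 5 + 9 + 24 − 10 − 14 = 63; the blank must be 70 − 63 = 7.
Row 4 has 8 + 17 + 8 − 5 + 9 + 8 + 9 = 54; the blank must be 70 − 54 = 16.
Row 6 has 18 + 14 + 8 + 12 + 4 + 8 + 7 = 71; the blank must be 70 − 71 = -1.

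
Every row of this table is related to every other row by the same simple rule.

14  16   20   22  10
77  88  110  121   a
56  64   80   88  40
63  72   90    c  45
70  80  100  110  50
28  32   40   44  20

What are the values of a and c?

a = 55, c = 99

Each row is a constant multiple of every other row — this is a multiplication table with the headers hidden.
Row 2 is 88/16 = 11/2 times row 1, so its entry in column 5 is 10 × 11/2 = 55.
Row 4 is 72/16 = 9/2 times row 1, so its entry in column 4 is 22 × 9/2 = 99.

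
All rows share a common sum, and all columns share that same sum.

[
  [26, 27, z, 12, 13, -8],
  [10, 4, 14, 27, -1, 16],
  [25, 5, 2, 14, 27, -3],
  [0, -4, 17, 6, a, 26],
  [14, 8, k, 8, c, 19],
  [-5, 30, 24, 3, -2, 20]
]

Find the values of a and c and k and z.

Rows 2 and 3 both sum to 70, so that's the common total.
Row 1: 26 + 27 + 12 + 13 − 8 = 70, so its missing entry is 70 − 70 = 0.
Row 4: 0 − 4 + 17 + 6 + 26 = 45, so its missing entry is 70 − 45 = 25.
Column 5: 13 − 1 + 27 + 25 − 2 = 62, so its missing entry is 70 − 62 = 8.
Row 5: 14 + 8 + 8 + 8 + 19 = 57, so its missing entry is 70 − 57 = 13.

a = 25, c = 8, k = 13, z = 0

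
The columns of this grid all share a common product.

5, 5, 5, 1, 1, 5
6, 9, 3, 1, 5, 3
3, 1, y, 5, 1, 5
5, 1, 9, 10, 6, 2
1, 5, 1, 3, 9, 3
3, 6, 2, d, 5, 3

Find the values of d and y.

Columns 1 and 2 each multiply to 1350, so every column has product 1350.
Column 4: 1×1×5×10×3 = 150, so the missing entry is 1350 ÷ 150 = 9.
Column 3: 5×3×9×1×2 = 270, so the missing entry is 1350 ÷ 270 = 5.

d = 9, y = 5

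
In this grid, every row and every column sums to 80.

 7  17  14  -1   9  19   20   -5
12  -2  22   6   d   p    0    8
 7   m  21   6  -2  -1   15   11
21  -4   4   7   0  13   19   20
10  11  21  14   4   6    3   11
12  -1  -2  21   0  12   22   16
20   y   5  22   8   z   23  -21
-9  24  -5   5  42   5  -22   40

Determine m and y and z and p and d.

m = 23, y = 12, z = 11, p = 15, d = 19

The known cells in row 3 total 57, leaving 80 − 57 = 23 for the blank.
The known cells in column 2 total 68, leaving 80 − 68 = 12 for the blank.
The known cells in row 7 total 69, leaving 80 − 69 = 11 for the blank.
The known cells in column 6 total 65, leaving 80 − 65 = 15 for the blank.
The known cells in row 2 total 61, leaving 80 − 61 = 19 for the blank.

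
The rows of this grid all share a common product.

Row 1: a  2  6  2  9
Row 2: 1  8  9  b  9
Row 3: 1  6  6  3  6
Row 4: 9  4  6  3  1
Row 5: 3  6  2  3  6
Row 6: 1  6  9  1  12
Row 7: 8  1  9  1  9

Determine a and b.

Rows 4 and 5 each multiply to 648, so every row has product 648.
Row 1: 2×6×2×9 = 216, so the missing entry is 648 ÷ 216 = 3.
Row 2: 1×8×9×9 = 648, so the missing entry is 648 ÷ 648 = 1.

a = 3, b = 1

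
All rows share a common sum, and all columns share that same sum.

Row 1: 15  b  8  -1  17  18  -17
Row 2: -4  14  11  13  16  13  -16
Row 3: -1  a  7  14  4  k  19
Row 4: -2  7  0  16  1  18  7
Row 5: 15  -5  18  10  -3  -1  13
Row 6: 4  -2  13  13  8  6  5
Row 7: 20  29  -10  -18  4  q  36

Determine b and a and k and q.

Rows 2 and 4 both sum to 47, so that's the common total.
Row 1: 15 + 8 − 1 + 17 + 18 − 17 = 40, so its missing entry is 47 − 40 = 7.
Column 2: 7 + 14 + 7 − 5 − 2 + 29 = 50, so its missing entry is 47 − 50 = -3.
Row 3: -1 − 3 + 7 + 14 + 4 + 19 = 40, so its missing entry is 47 − 40 = 7.
Row 7: 20 + 29 − 10 − 18 + 4 + 36 = 61, so its missing entry is 47 − 61 = -14.

b = 7, a = -3, k = 7, q = -14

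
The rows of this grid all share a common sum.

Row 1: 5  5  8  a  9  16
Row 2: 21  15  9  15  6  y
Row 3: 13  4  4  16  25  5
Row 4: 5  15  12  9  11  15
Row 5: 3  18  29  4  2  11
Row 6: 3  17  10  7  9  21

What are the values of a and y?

a = 24, y = 1

Rows 4 and 5 both add up to 67, so every row sums to 67.
Row 1: 5 + 5 + 8 + 9 + 16 = 43, so the missing entry is 67 − 43 = 24.
Row 2: 21 + 15 + 9 + 15 + 6 = 66, so the missing entry is 67 − 66 = 1.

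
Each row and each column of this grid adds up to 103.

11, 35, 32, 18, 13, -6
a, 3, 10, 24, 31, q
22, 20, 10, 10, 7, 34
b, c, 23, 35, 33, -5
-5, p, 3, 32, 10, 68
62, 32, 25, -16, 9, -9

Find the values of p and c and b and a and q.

Column 6: -6 + 34 − 5 + 68 − 9 = 82, so its missing entry is 103 − 82 = 21.
Row 2: 3 + 10 + 24 + 31 + 21 = 89, so its missing entry is 103 − 89 = 14.
Column 1: 11 + 14 + 22 − 5 + 62 = 104, so its missing entry is 103 − 104 = -1.
Row 4: -1 + 23 + 35 + 33 − 5 = 85, so its missing entry is 103 − 85 = 18.
Row 5: -5 + 3 + 32 + 10 + 68 = 108, so its missing entry is 103 − 108 = -5.

p = -5, c = 18, b = -1, a = 14, q = 21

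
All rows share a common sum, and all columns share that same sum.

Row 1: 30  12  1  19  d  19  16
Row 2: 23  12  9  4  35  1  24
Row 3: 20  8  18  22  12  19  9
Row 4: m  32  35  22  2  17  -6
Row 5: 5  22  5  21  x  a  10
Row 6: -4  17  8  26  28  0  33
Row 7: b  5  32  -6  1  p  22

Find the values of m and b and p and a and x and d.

Rows 2 and 3 both sum to 108, so that's the common total.
The known cells in row 1 total 97, leaving 108 − 97 = 11 for the blank.
The known cells in column 5 total 89, leaving 108 − 89 = 19 for the blank.
The known cells in row 4 total 102, leaving 108 − 102 = 6 for the blank.
The known cells in row 5 total 82, leaving 108 − 82 = 26 for the blank.
The known cells in column 6 total 82, leaving 108 − 82 = 26 for the blank.
The known cells in row 7 total 80, leaving 108 − 80 = 28 for the blank.

m = 6, b = 28, p = 26, a = 26, x = 19, d = 11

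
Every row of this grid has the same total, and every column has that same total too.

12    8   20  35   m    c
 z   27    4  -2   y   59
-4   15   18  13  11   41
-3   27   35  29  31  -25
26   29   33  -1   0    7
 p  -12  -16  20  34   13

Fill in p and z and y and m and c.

Rows 3 and 4 both sum to 94, so that's the common total.
Row 6: -12 − 16 + 20 + 34 + 13 = 39, so its missing entry is 94 − 39 = 55.
Column 6: 59 + 41 − 25 + 7 + 13 = 95, so its missing entry is 94 − 95 = -1.
Row 1: 12 + 8 + 20 + 35 − 1 = 74, so its missing entry is 94 − 74 = 20.
Column 5: 20 + 11 + 31 + 0 + 34 = 96, so its missing entry is 94 − 96 = -2.
Row 2: 27 + 4 − 2 − 2 + 59 = 86, so its missing entry is 94 − 86 = 8.

p = 55, z = 8, y = -2, m = 20, c = -1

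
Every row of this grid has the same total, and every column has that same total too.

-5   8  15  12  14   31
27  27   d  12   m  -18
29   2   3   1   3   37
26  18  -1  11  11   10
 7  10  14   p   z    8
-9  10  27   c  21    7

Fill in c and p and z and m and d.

c = 19, p = 20, z = 16, m = 10, d = 17

Rows 1 and 3 both sum to 75, so that's the common total.
Column 3: 15 + 3 − 1 + 14 + 27 = 58, so its missing entry is 75 − 58 = 17.
Row 2: 27 + 27 + 17 + 12 − 18 = 65, so its missing entry is 75 − 65 = 10.
Column 5: 14 + 10 + 3 + 11 + 21 = 59, so its missing entry is 75 − 59 = 16.
Row 5: 7 + 10 + 14 + 16 + 8 = 55, so its missing entry is 75 − 55 = 20.
Row 6: -9 + 10 + 27 + 21 + 7 = 56, so its missing entry is 75 − 56 = 19.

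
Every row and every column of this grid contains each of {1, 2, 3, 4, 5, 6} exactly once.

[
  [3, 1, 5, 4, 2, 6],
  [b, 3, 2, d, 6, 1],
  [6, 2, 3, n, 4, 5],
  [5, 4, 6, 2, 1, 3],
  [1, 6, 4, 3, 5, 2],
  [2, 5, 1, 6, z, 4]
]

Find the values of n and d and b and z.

For row 2, column 1: column 1 already has {1, 2, 3, 5, 6}; that leaves 4.
At (row 2, col 4): row 2 already has {1, 2, 3, 4, 6}, so the value is 5.
Cell (6,5): row 6 already has {1, 2, 4, 5, 6} → 3.
At (row 3, col 4): row 3 already has {2, 3, 4, 5, 6}, so the value is 1.

n = 1, d = 5, b = 4, z = 3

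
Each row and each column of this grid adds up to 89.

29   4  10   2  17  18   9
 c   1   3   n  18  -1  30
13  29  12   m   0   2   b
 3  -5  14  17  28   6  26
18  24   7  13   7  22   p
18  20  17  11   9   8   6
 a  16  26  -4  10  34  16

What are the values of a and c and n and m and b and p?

Row 5 has 18 + 24 + 7 + 13 + 7 + 22 = 91; the blank must be 89 − 91 = -2.
Column 7 has 9 + 30 + 26 − 2 + 6 + 16 = 85; the blank must be 89 − 85 = 4.
Row 3 has 13 + 29 + 12 + 0 + 2 + 4 = 60; the blank must be 89 − 60 = 29.
Row 7 has 16 + 26 − 4 + 10 + 34 + 16 = 98; the blank must be 89 − 98 = -9.
Column 1 has 29 + 13 + 3 + 18 + 18 − 9 = 72; the blank must be 89 − 72 = 17.
Row 2 has 17 + 1 + 3 + 18 − 1 + 30 = 68; the blank must be 89 − 68 = 21.

a = -9, c = 17, n = 21, m = 29, b = 4, p = -2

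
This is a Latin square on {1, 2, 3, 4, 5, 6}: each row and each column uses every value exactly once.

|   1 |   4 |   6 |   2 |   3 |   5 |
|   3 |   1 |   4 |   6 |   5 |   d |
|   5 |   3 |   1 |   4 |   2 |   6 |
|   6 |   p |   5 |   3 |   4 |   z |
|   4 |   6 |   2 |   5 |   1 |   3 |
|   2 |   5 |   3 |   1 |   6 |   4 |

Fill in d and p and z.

At (row 4, col 2): column 2 already has {1, 3, 4, 5, 6}, so the value is 2.
At (row 4, col 6): row 4 already has {2, 3, 4, 5, 6}, so the value is 1.
For row 2, column 6: row 2 already has {1, 3, 4, 5, 6}; that leaves 2.

d = 2, p = 2, z = 1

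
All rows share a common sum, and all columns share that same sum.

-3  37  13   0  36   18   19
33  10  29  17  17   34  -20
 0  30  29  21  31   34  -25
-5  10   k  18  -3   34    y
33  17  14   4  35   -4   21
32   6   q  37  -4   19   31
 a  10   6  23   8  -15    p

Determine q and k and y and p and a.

q = -1, k = 30, y = 36, p = 58, a = 30

Rows 1 and 2 both sum to 120, so that's the common total.
Column 1 has -3 + 33 + 0 − 5 + 33 + 32 = 90; the blank must be 120 − 90 = 30.
Row 7 has 30 + 10 + 6 + 23 + 8 − 15 = 62; the blank must be 120 − 62 = 58.
Column 7 has 19 − 20 − 25 + 21 + 31 + 58 = 84; the blank must be 120 − 84 = 36.
Row 4 has -5 + 10 + 18 − 3 + 34 + 36 = 90; the blank must be 120 − 90 = 30.
Row 6 has 32 + 6 + 37 − 4 + 19 + 31 = 121; the blank must be 120 − 121 = -1.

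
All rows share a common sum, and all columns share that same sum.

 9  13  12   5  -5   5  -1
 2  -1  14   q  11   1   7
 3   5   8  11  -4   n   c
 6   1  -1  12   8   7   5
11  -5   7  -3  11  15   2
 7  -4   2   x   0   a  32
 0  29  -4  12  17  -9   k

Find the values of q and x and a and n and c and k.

q = 4, x = -3, a = 4, n = 15, c = 0, k = -7

Rows 1 and 4 both sum to 38, so that's the common total.
The known cells in row 7 total 45, leaving 38 − 45 = -7 for the blank.
The known cells in column 7 total 38, leaving 38 − 38 = 0 for the blank.
The known cells in row 3 total 23, leaving 38 − 23 = 15 for the blank.
The known cells in column 6 total 34, leaving 38 − 34 = 4 for the blank.
The known cells in row 6 total 41, leaving 38 − 41 = -3 for the blank.
The known cells in row 2 total 34, leaving 38 − 34 = 4 for the blank.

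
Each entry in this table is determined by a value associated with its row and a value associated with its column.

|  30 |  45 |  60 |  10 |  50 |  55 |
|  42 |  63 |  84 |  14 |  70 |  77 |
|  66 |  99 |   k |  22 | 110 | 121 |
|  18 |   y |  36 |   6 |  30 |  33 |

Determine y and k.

y = 27, k = 132

Each row is a constant multiple of every other row — this is a multiplication table with the headers hidden.
Row 4 is 18/30 = 3/5 times row 1, so its entry in column 2 is 45 × 3/5 = 27.
Row 3 is 66/30 = 11/5 times row 1, so its entry in column 3 is 60 × 11/5 = 132.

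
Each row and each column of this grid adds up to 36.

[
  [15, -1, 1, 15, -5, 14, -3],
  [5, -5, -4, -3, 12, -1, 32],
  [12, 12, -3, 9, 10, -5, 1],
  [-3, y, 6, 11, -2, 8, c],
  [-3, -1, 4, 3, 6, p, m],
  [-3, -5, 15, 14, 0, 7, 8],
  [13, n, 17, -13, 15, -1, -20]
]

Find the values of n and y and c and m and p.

n = 25, y = 11, c = 5, m = 13, p = 14

Row 7 has 13 + 17 − 13 + 15 − 1 − 20 = 11; the blank must be 36 − 11 = 25.
Column 2 has -1 − 5 + 12 − 1 − 5 + 25 = 25; the blank must be 36 − 25 = 11.
Column 6 has 14 − 1 − 5 + 8 + 7 − 1 = 22; the blank must be 36 − 22 = 14.
Row 5 has -3 − 1 + 4 + 3 + 6 + 14 = 23; the blank must be 36 − 23 = 13.
Row 4 has -3 + 11 + 6 + 11 − 2 + 8 = 31; the blank must be 36 − 31 = 5.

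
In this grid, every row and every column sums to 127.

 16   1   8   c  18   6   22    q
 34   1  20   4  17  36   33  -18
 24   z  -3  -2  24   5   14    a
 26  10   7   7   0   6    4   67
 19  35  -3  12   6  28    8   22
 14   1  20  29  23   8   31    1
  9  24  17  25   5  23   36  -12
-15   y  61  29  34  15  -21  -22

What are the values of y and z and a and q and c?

y = 46, z = 9, a = 56, q = 33, c = 23

The known cells in row 8 total 81, leaving 127 − 81 = 46 for the blank.
The known cells in column 2 total 118, leaving 127 − 118 = 9 for the blank.
The known cells in row 3 total 71, leaving 127 − 71 = 56 for the blank.
The known cells in column 8 total 94, leaving 127 − 94 = 33 for the blank.
The known cells in row 1 total 104, leaving 127 − 104 = 23 for the blank.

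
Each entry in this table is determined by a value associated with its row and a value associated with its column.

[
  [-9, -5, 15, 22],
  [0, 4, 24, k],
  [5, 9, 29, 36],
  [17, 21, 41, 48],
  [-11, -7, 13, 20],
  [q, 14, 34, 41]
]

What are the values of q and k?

q = 10, k = 31

The difference between any two rows is the same in every column — this is an addition table with the headers hidden.
Row 6 minus row 1 is 14 − (-5) = 19, so its entry in column 1 is -9 + 19 = 10.
Row 2 minus row 1 is 4 − (-5) = 9, so its entry in column 4 is 22 + 9 = 31.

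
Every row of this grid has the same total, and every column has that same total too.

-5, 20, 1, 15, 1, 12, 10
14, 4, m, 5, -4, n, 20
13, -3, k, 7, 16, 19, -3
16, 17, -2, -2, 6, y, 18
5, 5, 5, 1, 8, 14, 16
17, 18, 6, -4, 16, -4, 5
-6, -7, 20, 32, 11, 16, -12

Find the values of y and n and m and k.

Rows 1 and 5 both sum to 54, so that's the common total.
The known cells in row 3 total 49, leaving 54 − 49 = 5 for the blank.
The known cells in column 3 total 35, leaving 54 − 35 = 19 for the blank.
The known cells in row 4 total 53, leaving 54 − 53 = 1 for the blank.
The known cells in row 2 total 58, leaving 54 − 58 = -4 for the blank.

y = 1, n = -4, m = 19, k = 5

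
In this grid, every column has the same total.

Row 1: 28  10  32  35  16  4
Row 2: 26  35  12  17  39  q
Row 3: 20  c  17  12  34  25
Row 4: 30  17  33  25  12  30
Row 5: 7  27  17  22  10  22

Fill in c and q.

Column 1 sums to 111 and so does column 4; that's the common total.
In column 2 the known cells total 89, leaving 111 − 89 = 22.
In column 6 the known cells total 81, leaving 111 − 81 = 30.

c = 22, q = 30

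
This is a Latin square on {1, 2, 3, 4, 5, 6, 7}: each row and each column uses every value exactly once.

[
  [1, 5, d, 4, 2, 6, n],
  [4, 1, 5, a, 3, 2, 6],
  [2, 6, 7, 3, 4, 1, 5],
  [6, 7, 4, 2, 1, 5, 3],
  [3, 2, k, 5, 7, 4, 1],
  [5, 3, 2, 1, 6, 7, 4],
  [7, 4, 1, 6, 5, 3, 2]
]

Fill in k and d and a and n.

Cell (2,4): row 2 already has {1, 2, 3, 4, 5, 6} → 7.
At (row 5, col 3): row 5 already has {1, 2, 3, 4, 5, 7}, so the value is 6.
Cell (1,3): column 3 already has {1, 2, 4, 5, 6, 7} → 3.
Cell (1,7): row 1 already has {1, 2, 3, 4, 5, 6} → 7.

k = 6, d = 3, a = 7, n = 7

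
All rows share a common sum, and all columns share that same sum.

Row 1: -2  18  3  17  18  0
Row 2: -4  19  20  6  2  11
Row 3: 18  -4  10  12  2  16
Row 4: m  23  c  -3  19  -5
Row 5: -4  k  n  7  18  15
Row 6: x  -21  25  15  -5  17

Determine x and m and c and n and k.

Rows 1 and 2 both sum to 54, so that's the common total.
Row 6: -21 + 25 + 15 − 5 + 17 = 31, so its missing entry is 54 − 31 = 23.
Column 1: -2 − 4 + 18 − 4 + 23 = 31, so its missing entry is 54 − 31 = 23.
Row 4: 23 + 23 − 3 + 19 − 5 = 57, so its missing entry is 54 − 57 = -3.
Column 3: 3 + 20 + 10 − 3 + 25 = 55, so its missing entry is 54 − 55 = -1.
Row 5: -4 − 1 + 7 + 18 + 15 = 35, so its missing entry is 54 − 35 = 19.

x = 23, m = 23, c = -3, n = -1, k = 19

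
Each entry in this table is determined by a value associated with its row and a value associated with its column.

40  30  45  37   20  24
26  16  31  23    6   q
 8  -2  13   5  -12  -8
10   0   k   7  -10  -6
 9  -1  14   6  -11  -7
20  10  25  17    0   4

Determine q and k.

q = 10, k = 15

The difference between any two rows is the same in every column — this is an addition table with the headers hidden.
Row 2 minus row 1 is 16 − 30 = -14, so its entry in column 6 is 24 + (-14) = 10.
Row 4 minus row 1 is 0 − 30 = -30, so its entry in column 3 is 45 + (-30) = 15.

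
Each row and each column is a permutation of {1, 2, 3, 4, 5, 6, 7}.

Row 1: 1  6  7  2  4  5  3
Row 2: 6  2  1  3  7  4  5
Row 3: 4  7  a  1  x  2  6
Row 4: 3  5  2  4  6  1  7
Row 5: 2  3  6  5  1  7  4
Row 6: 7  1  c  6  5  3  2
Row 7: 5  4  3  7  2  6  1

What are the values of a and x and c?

a = 5, x = 3, c = 4

For row 6, column 3: row 6 already has {1, 2, 3, 5, 6, 7}; that leaves 4.
At (row 3, col 5): column 5 already has {1, 2, 4, 5, 6, 7}, so the value is 3.
Cell (3,3): row 3 already has {1, 2, 3, 4, 6, 7} → 5.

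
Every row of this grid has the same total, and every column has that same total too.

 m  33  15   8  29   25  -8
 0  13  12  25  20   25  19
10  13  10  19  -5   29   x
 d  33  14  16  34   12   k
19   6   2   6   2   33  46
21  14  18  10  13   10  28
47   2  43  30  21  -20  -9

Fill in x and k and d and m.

x = 38, k = 0, d = 5, m = 12

Rows 2 and 5 both sum to 114, so that's the common total.
Row 1: 33 + 15 + 8 + 29 + 25 − 8 = 102, so its missing entry is 114 − 102 = 12.
Row 3: 10 + 13 + 10 + 19 − 5 + 29 = 76, so its missing entry is 114 − 76 = 38.
Column 1: 12 + 0 + 10 + 19 + 21 + 47 = 109, so its missing entry is 114 − 109 = 5.
Row 4: 5 + 33 + 14 + 16 + 34 + 12 = 114, so its missing entry is 114 − 114 = 0.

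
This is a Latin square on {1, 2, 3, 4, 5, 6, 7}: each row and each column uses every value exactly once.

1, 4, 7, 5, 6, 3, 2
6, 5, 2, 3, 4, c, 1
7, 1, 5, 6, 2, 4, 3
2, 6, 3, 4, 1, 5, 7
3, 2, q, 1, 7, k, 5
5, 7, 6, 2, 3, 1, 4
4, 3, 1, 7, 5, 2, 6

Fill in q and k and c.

For row 5, column 3: column 3 already has {1, 2, 3, 5, 6, 7}; that leaves 4.
For row 5, column 6: row 5 already has {1, 2, 3, 4, 5, 7}; that leaves 6.
For row 2, column 6: row 2 already has {1, 2, 3, 4, 5, 6}; that leaves 7.

q = 4, k = 6, c = 7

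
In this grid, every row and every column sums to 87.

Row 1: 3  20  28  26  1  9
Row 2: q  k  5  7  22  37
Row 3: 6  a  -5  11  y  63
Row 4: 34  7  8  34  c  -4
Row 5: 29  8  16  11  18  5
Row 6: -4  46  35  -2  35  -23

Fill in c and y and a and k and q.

The known cells in row 4 total 79, leaving 87 − 79 = 8 for the blank.
The known cells in column 5 total 84, leaving 87 − 84 = 3 for the blank.
The known cells in row 3 total 78, leaving 87 − 78 = 9 for the blank.
The known cells in column 2 total 90, leaving 87 − 90 = -3 for the blank.
The known cells in row 2 total 68, leaving 87 − 68 = 19 for the blank.

c = 8, y = 3, a = 9, k = -3, q = 19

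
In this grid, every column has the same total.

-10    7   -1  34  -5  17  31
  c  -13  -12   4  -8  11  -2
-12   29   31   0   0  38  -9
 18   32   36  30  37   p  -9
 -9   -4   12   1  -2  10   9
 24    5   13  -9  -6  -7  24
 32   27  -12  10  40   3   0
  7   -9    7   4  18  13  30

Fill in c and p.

c = 24, p = -11

Columns 3 and 7 both add up to 74, so every column sums to 74.
Column 1: -10 − 12 + 18 − 9 + 24 + 32 + 7 = 50, so the missing entry is 74 − 50 = 24.
Column 6: 17 + 11 + 38 + 10 − 7 + 3 + 13 = 85, so the missing entry is 74 − 85 = -11.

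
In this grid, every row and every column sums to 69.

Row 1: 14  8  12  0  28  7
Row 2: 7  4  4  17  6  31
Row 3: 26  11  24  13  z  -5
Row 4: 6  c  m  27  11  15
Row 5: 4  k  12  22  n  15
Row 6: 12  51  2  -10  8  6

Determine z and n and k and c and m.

z = 0, n = 16, k = 0, c = -5, m = 15

The known cells in row 3 total 69, leaving 69 − 69 = 0 for the blank.
The known cells in column 5 total 53, leaving 69 − 53 = 16 for the blank.
The known cells in column 3 total 54, leaving 69 − 54 = 15 for the blank.
The known cells in row 4 total 74, leaving 69 − 74 = -5 for the blank.
The known cells in row 5 total 69, leaving 69 − 69 = 0 for the blank.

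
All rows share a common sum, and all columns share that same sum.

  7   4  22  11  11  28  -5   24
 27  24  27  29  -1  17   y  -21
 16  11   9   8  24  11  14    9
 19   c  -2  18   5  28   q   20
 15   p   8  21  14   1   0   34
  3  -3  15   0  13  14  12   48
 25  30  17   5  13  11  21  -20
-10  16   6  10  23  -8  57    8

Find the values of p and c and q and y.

Rows 1 and 3 both sum to 102, so that's the common total.
The known cells in row 2 total 102, leaving 102 − 102 = 0 for the blank.
The known cells in row 5 total 93, leaving 102 − 93 = 9 for the blank.
The known cells in column 2 total 91, leaving 102 − 91 = 11 for the blank.
The known cells in row 4 total 99, leaving 102 − 99 = 3 for the blank.

p = 9, c = 11, q = 3, y = 0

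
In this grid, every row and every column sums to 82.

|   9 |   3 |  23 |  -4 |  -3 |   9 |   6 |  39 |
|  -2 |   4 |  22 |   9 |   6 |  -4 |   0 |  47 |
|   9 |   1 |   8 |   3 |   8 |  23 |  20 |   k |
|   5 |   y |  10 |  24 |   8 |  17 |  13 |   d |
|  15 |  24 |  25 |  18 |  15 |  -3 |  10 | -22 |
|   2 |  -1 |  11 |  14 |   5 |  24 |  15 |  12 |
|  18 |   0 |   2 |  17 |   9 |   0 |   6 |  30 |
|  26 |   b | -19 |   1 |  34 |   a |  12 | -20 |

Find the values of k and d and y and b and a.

Row 3: 9 + 1 + 8 + 3 + 8 + 23 + 20 = 72, so its missing entry is 82 − 72 = 10.
Column 8: 39 + 47 + 10 − 22 + 12 + 30 − 20 = 96, so its missing entry is 82 − 96 = -14.
Row 4: 5 + 10 + 24 + 8 + 17 + 13 − 14 = 63, so its missing entry is 82 − 63 = 19.
Column 2: 3 + 4 + 1 + 19 + 24 − 1 + 0 = 50, so its missing entry is 82 − 50 = 32.
Row 8: 26 + 32 − 19 + 1 + 34 + 12 − 20 = 66, so its missing entry is 82 − 66 = 16.

k = 10, d = -14, y = 19, b = 32, a = 16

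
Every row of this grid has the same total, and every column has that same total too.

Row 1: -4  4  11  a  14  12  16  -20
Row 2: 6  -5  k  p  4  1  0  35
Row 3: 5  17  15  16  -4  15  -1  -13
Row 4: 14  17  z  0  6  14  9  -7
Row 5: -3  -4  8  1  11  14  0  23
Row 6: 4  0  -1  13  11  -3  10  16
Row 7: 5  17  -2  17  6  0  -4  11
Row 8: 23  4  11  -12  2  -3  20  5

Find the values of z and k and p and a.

z = -3, k = 11, p = -2, a = 17

Rows 3 and 5 both sum to 50, so that's the common total.
The known cells in row 4 total 53, leaving 50 − 53 = -3 for the blank.
The known cells in column 3 total 39, leaving 50 − 39 = 11 for the blank.
The known cells in row 2 total 52, leaving 50 − 52 = -2 for the blank.
The known cells in row 1 total 33, leaving 50 − 33 = 17 for the blank.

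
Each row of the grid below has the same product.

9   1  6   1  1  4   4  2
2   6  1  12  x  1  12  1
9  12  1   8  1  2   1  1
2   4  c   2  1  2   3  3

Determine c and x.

Rows 1 and 3 each multiply to 1728, so every row has product 1728.
Row 4: 2×4×2×1×2×3×3 = 288, so the missing entry is 1728 ÷ 288 = 6.
Row 2: 2×6×1×12×1×12×1 = 1728, so the missing entry is 1728 ÷ 1728 = 1.

c = 6, x = 1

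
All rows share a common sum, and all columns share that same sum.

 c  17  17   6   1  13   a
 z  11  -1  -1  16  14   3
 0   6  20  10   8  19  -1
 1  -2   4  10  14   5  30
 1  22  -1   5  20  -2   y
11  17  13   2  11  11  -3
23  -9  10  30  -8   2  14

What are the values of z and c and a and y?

Rows 3 and 4 both sum to 62, so that's the common total.
Row 2 has 11 − 1 − 1 + 16 + 14 + 3 = 42; the blank must be 62 − 42 = 20.
Row 5 has 1 + 22 − 1 + 5 + 20 − 2 = 45; the blank must be 62 − 45 = 17.
Column 7 has 3 − 1 + 30 + 17 − 3 + 14 = 60; the blank must be 62 − 60 = 2.
Row 1 has 17 + 17 + 6 + 1 + 13 + 2 = 56; the blank must be 62 − 56 = 6.

z = 20, c = 6, a = 2, y = 17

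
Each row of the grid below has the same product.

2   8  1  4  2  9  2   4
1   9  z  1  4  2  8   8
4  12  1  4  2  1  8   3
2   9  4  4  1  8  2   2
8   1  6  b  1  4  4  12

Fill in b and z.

Rows 1 and 4 each multiply to 9216, so every row has product 9216.
Row 5: 8×1×6×1×4×4×12 = 9216, so the missing entry is 9216 ÷ 9216 = 1.
Row 2: 1×9×1×4×2×8×8 = 4608, so the missing entry is 9216 ÷ 4608 = 2.

b = 1, z = 2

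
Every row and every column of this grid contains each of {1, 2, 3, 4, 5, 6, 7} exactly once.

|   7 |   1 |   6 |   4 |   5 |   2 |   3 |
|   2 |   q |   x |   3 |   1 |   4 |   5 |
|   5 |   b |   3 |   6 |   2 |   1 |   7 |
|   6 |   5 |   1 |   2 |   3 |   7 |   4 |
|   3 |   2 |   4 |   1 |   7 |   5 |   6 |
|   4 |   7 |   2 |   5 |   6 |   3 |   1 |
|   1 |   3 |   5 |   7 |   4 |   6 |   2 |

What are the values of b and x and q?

For row 2, column 3: column 3 already has {1, 2, 3, 4, 5, 6}; that leaves 7.
For row 2, column 2: row 2 already has {1, 2, 3, 4, 5, 7}; that leaves 6.
At (row 3, col 2): row 3 already has {1, 2, 3, 5, 6, 7}, so the value is 4.

b = 4, x = 7, q = 6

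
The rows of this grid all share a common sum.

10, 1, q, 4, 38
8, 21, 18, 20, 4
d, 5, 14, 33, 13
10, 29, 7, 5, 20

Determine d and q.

The complete rows each total 71.
Row 3 is missing 71 − 65 = 6 (since 5 + 14 + 33 + 13 = 65).
Row 1 is missing 71 − 53 = 18 (since 10 + 1 + 4 + 38 = 53).

d = 6, q = 18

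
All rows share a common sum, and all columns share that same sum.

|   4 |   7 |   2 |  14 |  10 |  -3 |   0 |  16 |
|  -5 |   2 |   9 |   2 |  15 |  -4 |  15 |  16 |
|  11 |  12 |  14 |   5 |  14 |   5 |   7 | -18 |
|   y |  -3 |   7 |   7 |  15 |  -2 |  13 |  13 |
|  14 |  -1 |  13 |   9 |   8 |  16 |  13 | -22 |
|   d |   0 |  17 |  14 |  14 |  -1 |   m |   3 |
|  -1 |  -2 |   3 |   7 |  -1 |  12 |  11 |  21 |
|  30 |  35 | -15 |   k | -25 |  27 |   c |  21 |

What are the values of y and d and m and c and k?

Rows 1 and 2 both sum to 50, so that's the common total.
Column 4 has 14 + 2 + 5 + 7 + 9 + 14 + 7 = 58; the blank must be 50 − 58 = -8.
Row 4 has -3 + 7 + 7 + 15 − 2 + 13 + 13 = 50; the blank must be 50 − 50 = 0.
Row 8 has 30 + 35 − 15 − 8 − 25 + 27 + 21 = 65; the blank must be 50 − 65 = -15.
Column 1 has 4 − 5 + 11 + 0 + 14 − 1 + 30 = 53; the blank must be 50 − 53 = -3.
Row 6 has -3 + 0 + 17 + 14 + 14 − 1 + 3 = 44; the blank must be 50 − 44 = 6.

y = 0, d = -3, m = 6, c = -15, k = -8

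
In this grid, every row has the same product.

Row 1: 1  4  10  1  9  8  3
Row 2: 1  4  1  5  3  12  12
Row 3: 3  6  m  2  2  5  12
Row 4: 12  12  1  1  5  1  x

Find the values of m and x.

m = 2, x = 12

Rows 1 and 2 each multiply to 8640, so every row has product 8640.
Row 3: 3×6×2×2×5×12 = 4320, so the missing entry is 8640 ÷ 4320 = 2.
Row 4: 12×12×1×1×5×1 = 720, so the missing entry is 8640 ÷ 720 = 12.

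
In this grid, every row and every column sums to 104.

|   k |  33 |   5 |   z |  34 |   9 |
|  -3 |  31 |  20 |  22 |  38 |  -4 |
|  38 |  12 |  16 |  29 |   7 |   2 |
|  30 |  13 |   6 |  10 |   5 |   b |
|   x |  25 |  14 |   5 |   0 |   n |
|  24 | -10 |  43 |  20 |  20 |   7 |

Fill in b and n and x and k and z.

Column 4 has 22 + 29 + 10 + 5 + 20 = 86; the blank must be 104 − 86 = 18.
Row 1 has 33 + 5 + 18 + 34 + 9 = 99; the blank must be 104 − 99 = 5.
Column 1 has 5 − 3 + 38 + 30 + 24 = 94; the blank must be 104 − 94 = 10.
Row 5 has 10 + 25 + 14 + 5 + 0 = 54; the blank must be 104 − 54 = 50.
Row 4 has 30 + 13 + 6 + 10 + 5 = 64; the blank must be 104 − 64 = 40.

b = 40, n = 50, x = 10, k = 5, z = 18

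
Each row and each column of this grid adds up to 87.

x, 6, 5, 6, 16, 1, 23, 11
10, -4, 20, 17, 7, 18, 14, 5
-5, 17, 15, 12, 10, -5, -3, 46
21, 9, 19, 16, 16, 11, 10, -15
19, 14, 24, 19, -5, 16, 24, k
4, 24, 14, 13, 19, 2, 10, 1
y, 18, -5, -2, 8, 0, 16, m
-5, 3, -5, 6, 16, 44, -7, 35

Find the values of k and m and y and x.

The known cells in row 1 total 68, leaving 87 − 68 = 19 for the blank.
The known cells in row 5 total 111, leaving 87 − 111 = -24 for the blank.
The known cells in column 8 total 59, leaving 87 − 59 = 28 for the blank.
The known cells in row 7 total 63, leaving 87 − 63 = 24 for the blank.

k = -24, m = 28, y = 24, x = 19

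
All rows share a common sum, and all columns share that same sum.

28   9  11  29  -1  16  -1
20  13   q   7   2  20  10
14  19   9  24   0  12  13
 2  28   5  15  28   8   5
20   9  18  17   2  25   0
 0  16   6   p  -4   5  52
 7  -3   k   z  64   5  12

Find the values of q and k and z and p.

q = 19, k = 23, z = -17, p = 16

Rows 1 and 3 both sum to 91, so that's the common total.
Row 6 has 0 + 16 + 6 − 4 + 5 + 52 = 75; the blank must be 91 − 75 = 16.
Row 2 has 20 + 13 + 7 + 2 + 20 + 10 = 72; the blank must be 91 − 72 = 19.
Column 3 has 11 + 19 + 9 + 5 + 18 + 6 = 68; the blank must be 91 − 68 = 23.
Row 7 has 7 − 3 + 23 + 64 + 5 + 12 = 108; the blank must be 91 − 108 = -17.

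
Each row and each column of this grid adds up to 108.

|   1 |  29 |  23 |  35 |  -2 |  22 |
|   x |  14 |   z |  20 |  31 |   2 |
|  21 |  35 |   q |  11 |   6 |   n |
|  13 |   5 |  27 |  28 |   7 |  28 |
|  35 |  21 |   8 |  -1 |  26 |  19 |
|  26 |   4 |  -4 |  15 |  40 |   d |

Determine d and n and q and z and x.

d = 27, n = 10, q = 25, z = 29, x = 12

The known cells in row 6 total 81, leaving 108 − 81 = 27 for the blank.
The known cells in column 1 total 96, leaving 108 − 96 = 12 for the blank.
The known cells in row 2 total 79, leaving 108 − 79 = 29 for the blank.
The known cells in column 3 total 83, leaving 108 − 83 = 25 for the blank.
The known cells in row 3 total 98, leaving 108 − 98 = 10 for the blank.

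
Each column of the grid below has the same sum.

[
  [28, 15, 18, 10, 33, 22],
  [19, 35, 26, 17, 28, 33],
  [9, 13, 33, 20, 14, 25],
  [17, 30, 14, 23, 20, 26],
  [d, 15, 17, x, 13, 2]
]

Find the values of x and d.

x = 38, d = 35

Column 3 sums to 108 and so does column 6; that's the common total.
In column 4 the known cells total 70, leaving 108 − 70 = 38.
In column 1 the known cells total 73, leaving 108 − 73 = 35.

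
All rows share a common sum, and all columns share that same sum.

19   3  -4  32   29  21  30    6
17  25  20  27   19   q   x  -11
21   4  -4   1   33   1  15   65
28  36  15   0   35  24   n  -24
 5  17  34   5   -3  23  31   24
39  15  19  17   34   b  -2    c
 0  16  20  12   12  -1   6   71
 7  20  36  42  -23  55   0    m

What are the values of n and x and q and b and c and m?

n = 22, x = 34, q = 5, b = 8, c = 6, m = -1

Rows 1 and 3 both sum to 136, so that's the common total.
Row 8 has 7 + 20 + 36 + 42 − 23 + 55 + 0 = 137; the blank must be 136 − 137 = -1.
Column 8 has 6 − 11 + 65 − 24 + 24 + 71 − 1 = 130; the blank must be 136 − 130 = 6.
Row 6 has 39 + 15 + 19 + 17 + 34 − 2 + 6 = 128; the blank must be 136 − 128 = 8.
Column 6 has 21 + 1 + 24 + 23 + 8 − 1 + 55 = 131; the blank must be 136 − 131 = 5.
Row 4 has 28 + 36 + 15 + 0 + 35 + 24 − 24 = 114; the blank must be 136 − 114 = 22.
Row 2 has 17 + 25 + 20 + 27 + 19 + 5 − 11 = 102; the blank must be 136 − 102 = 34.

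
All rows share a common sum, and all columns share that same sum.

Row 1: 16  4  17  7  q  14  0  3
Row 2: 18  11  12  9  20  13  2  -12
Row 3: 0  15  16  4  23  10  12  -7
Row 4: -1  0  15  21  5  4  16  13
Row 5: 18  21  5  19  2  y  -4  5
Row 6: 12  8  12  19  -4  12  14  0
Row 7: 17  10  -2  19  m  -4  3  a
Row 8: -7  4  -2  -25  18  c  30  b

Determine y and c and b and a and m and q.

Rows 2 and 3 both sum to 73, so that's the common total.
The known cells in row 1 total 61, leaving 73 − 61 = 12 for the blank.
The known cells in column 5 total 76, leaving 73 − 76 = -3 for the blank.
The known cells in row 7 total 40, leaving 73 − 40 = 33 for the blank.
The known cells in column 8 total 35, leaving 73 − 35 = 38 for the blank.
The known cells in row 5 total 66, leaving 73 − 66 = 7 for the blank.
The known cells in row 8 total 56, leaving 73 − 56 = 17 for the blank.

y = 7, c = 17, b = 38, a = 33, m = -3, q = 12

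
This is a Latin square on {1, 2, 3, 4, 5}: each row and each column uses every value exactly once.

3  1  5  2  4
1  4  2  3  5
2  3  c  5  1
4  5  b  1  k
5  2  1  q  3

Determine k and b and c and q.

Cell (3,3): row 3 already has {1, 2, 3, 5} → 4.
Cell (4,3): column 3 already has {1, 2, 4, 5} → 3.
Cell (4,5): row 4 already has {1, 3, 4, 5} → 2.
Cell (5,4): row 5 already has {1, 2, 3, 5} → 4.

k = 2, b = 3, c = 4, q = 4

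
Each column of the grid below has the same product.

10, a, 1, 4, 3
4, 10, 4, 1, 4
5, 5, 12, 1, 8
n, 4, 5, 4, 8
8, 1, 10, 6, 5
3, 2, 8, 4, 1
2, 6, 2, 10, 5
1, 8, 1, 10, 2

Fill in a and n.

Columns 3 and 4 each multiply to 38400, so every column has product 38400.
Column 2: 10×5×4×1×2×6×8 = 19200, so the missing entry is 38400 ÷ 19200 = 2.
Column 1: 10×4×5×8×3×2×1 = 9600, so the missing entry is 38400 ÷ 9600 = 4.

a = 2, n = 4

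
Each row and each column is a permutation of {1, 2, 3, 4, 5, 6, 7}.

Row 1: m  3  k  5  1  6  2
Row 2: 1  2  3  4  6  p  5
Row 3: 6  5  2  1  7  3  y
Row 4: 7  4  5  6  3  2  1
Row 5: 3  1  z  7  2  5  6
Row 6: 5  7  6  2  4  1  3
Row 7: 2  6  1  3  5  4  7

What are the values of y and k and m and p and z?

y = 4, k = 7, m = 4, p = 7, z = 4

At (row 1, col 1): column 1 already has {1, 2, 3, 5, 6, 7}, so the value is 4.
At (row 2, col 6): row 2 already has {1, 2, 3, 4, 5, 6}, so the value is 7.
Cell (5,3): row 5 already has {1, 2, 3, 5, 6, 7} → 4.
Cell (1,3): row 1 already has {1, 2, 3, 4, 5, 6} → 7.
Cell (3,7): row 3 already has {1, 2, 3, 5, 6, 7} → 4.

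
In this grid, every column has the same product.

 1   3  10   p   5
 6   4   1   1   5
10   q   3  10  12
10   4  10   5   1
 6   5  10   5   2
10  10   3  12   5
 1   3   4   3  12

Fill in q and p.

Columns 1 and 3 each multiply to 36000, so every column has product 36000.
Column 2: 3×4×4×5×10×3 = 7200, so the missing entry is 36000 ÷ 7200 = 5.
Column 4: 1×10×5×5×12×3 = 9000, so the missing entry is 36000 ÷ 9000 = 4.

q = 5, p = 4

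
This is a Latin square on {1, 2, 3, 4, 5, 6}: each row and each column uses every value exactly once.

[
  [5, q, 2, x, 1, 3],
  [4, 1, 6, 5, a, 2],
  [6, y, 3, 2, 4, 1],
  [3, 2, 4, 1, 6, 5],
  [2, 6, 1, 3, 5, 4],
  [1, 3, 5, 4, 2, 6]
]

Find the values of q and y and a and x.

Cell (1,4): column 4 already has {1, 2, 3, 4, 5} → 6.
Cell (1,2): row 1 already has {1, 2, 3, 5, 6} → 4.
At (row 3, col 2): row 3 already has {1, 2, 3, 4, 6}, so the value is 5.
For row 2, column 5: row 2 already has {1, 2, 4, 5, 6}; that leaves 3.

q = 4, y = 5, a = 3, x = 6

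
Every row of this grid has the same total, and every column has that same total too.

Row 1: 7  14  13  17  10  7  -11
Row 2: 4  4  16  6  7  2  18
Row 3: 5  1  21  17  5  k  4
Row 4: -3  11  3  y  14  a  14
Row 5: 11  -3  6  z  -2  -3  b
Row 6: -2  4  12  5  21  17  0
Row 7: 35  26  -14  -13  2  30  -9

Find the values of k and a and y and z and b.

Rows 1 and 2 both sum to 57, so that's the common total.
Column 7 has -11 + 18 + 4 + 14 + 0 − 9 = 16; the blank must be 57 − 16 = 41.
Row 5 has 11 − 3 + 6 − 2 − 3 + 41 = 50; the blank must be 57 − 50 = 7.
Column 4 has 17 + 6 + 17 + 7 + 5 − 13 = 39; the blank must be 57 − 39 = 18.
Row 3 has 5 + 1 + 21 + 17 + 5 + 4 = 53; the blank must be 57 − 53 = 4.
Row 4 has -3 + 11 + 3 + 18 + 14 + 14 = 57; the blank must be 57 − 57 = 0.

k = 4, a = 0, y = 18, z = 7, b = 41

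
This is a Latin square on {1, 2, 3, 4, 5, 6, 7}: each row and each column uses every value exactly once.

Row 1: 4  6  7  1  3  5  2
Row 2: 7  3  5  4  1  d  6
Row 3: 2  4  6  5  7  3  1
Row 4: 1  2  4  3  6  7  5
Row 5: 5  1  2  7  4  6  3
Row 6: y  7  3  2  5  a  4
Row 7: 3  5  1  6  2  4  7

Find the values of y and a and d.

For row 6, column 1: column 1 already has {1, 2, 3, 4, 5, 7}; that leaves 6.
At (row 6, col 6): row 6 already has {2, 3, 4, 5, 6, 7}, so the value is 1.
Cell (2,6): row 2 already has {1, 3, 4, 5, 6, 7} → 2.

y = 6, a = 1, d = 2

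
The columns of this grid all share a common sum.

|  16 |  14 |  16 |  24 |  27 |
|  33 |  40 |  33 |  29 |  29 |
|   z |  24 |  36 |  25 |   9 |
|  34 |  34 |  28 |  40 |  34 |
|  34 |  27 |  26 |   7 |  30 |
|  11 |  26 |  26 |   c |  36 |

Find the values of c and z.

The complete columns each total 165.
Column 4 is missing 165 − 125 = 40 (since 24 + 29 + 25 + 40 + 7 = 125).
Column 1 is missing 165 − 128 = 37 (since 16 + 33 + 34 + 34 + 11 = 128).

c = 40, z = 37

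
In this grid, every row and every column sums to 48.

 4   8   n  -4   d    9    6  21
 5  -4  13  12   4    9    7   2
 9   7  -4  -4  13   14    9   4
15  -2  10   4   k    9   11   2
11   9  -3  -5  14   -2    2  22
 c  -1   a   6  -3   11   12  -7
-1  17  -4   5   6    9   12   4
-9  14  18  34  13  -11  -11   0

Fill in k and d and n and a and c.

The known cells in row 4 total 49, leaving 48 − 49 = -1 for the blank.
The known cells in column 5 total 46, leaving 48 − 46 = 2 for the blank.
The known cells in row 1 total 46, leaving 48 − 46 = 2 for the blank.
The known cells in column 1 total 34, leaving 48 − 34 = 14 for the blank.
The known cells in row 6 total 32, leaving 48 − 32 = 16 for the blank.

k = -1, d = 2, n = 2, a = 16, c = 14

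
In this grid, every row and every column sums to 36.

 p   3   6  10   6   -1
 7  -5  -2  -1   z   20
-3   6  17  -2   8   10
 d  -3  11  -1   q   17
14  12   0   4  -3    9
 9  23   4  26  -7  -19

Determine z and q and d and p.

z = 17, q = 15, d = -3, p = 12

Row 1: 3 + 6 + 10 + 6 − 1 = 24, so its missing entry is 36 − 24 = 12.
Row 2: 7 − 5 − 2 − 1 + 20 = 19, so its missing entry is 36 − 19 = 17.
Column 5: 6 + 17 + 8 − 3 − 7 = 21, so its missing entry is 36 − 21 = 15.
Row 4: -3 + 11 − 1 + 15 + 17 = 39, so its missing entry is 36 − 39 = -3.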